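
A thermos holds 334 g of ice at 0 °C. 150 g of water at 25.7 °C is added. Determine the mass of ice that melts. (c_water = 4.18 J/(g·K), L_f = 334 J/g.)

m_melted ≈ 48.2 g

Water can give up m c ΔT = 150·4.18·25.7 = 16114 J before reaching 0 °C.
Melting all 334 g of ice would need 334·334 = 111556 J.
That's not enough to melt it all — equilibrium is at 0 °C with ice remaining.
m_melt = 16114 / L_f = 48.25 g.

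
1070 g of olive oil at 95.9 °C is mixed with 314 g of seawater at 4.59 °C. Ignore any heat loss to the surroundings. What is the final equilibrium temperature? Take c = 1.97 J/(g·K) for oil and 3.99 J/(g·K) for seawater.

With ΣQ=0 the equilibrium temperature is the m·c-weighted mean:
T_f = (2107.9*95.9 + 1252.9*4.59) / (2107.9 + 1252.9)
    = 207898 / 3360.8 ≈ 61.86 °C

T_f ≈ 61.9 °C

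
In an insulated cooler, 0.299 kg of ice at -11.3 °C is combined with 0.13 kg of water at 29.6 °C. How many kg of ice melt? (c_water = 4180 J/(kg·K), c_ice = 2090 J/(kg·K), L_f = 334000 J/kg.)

Water can give up m c ΔT = 0.13×4180×29.6 = 16085 J before reaching 0 °C.
Of that, 0.299×2090×11.3 = 7061.5 J goes to bring the ice to 0 °C, leaving 9023.2 J.
To melt every bit of ice: 0.299×334000 = 99866 J.
Since 9023.2 < 99866 J, not all the ice melts; equilibrium is at 0 °C.
m_melted×334000 = 9023.2  ⇒  m_melted ≈ 0.02702 kg.

m_melted ≈ 0.027 kg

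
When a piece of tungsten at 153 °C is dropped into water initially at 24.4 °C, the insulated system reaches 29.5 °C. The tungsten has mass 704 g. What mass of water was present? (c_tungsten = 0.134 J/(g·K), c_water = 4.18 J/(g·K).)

m ≈ 547 g

Heat gained plus heat lost sum to zero:
704·0.134·(29.5 − 153) + m·4.18·(29.5 − 24.4) = 0
21.32 m = 11650
m = 11650/21.32 ≈ 546.5 g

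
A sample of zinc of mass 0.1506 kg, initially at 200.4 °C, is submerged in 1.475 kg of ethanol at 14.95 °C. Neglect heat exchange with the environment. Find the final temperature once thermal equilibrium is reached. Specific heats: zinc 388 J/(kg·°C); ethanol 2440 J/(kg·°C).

T_f ≈ 17.9 °C

T_f = Σ m_i c_i T_i / Σ m_i c_i:
T_f = (58.43×200.4 + 3599×14.95) / (58.43 + 3599)
    = 65515 / 3657.4 ≈ 17.91 °C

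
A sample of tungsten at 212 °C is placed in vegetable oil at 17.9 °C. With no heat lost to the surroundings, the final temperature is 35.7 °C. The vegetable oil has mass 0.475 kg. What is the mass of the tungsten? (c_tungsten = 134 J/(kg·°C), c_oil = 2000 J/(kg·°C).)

Heat gained plus heat lost sum to zero:
m·134·(35.7 − 212) + 0.475·2000·(35.7 − 17.9) = 0
-23624 m = -16910
m = -16910/-23624 ≈ 0.7158 kg

m ≈ 0.716 kg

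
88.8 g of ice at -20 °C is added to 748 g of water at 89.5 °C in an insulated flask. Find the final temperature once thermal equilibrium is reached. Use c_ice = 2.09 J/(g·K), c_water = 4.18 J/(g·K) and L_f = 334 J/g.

T_f ≈ 70.5 °C

Net heat exchanged in the isolated system is zero:
ice -20→0 °C: 88.8×2.09×20 = 3711.8
  melt ice: 88.8×334 = 29659
  warm the meltwater: 371.18 T
  water cools: 748×4.18×(T − 89.5) = 3126.6(T − 89.5)
3497.8 T = 279834 − 33371 = 246463
T ≈ 70.46 °C (positive, so assuming full melt was valid).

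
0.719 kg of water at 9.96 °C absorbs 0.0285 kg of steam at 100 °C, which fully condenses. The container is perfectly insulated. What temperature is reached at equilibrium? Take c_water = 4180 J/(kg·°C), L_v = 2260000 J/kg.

T_f ≈ 34.0 °C

Heat gained plus heat lost sum to zero:
latent heat released on condensation: 0.0285·2260000 = 64410
  condensate cools 100→T: 0.0285·4180·(T − 100) = 119.13(T − 100)
  water warms: 0.719·4180·(T − 9.96) = 3005.4(T − 9.96)
3124.6 T = 64410 + 11913 + 29934 = 106257
T ≈ 34.01 °C — below 100 °C, confirming all the steam condensed.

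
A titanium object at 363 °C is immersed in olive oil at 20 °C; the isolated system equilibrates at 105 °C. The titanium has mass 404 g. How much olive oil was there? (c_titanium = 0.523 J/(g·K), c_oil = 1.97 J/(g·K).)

m ≈ 326 g

Setting the total heat transfer to zero:
404×0.523×(105 − 363) + m×1.97×(105 − 20) = 0
167.45 m = 54513
m = 54513/167.45 ≈ 325.5 g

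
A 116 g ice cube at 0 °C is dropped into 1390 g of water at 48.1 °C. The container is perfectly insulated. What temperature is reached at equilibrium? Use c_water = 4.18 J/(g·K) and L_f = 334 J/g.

T_f ≈ 38.2 °C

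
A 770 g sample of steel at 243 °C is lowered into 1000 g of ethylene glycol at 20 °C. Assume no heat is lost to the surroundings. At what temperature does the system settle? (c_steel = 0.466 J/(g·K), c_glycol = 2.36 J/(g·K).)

T_f ≈ 49.4 °C

Setting the total heat transfer to zero:
770×0.466×(T − 243) + 1000×2.36×(T − 20) = 0
358.82(T − 243) + 2360(T − 20) = 0
2718.8 T = 134393
T ≈ 49.43 °C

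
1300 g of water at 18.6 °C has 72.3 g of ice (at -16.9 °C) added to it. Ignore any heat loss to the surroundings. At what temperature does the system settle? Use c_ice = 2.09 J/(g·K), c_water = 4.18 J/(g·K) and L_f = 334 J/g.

T_f ≈ 13.0 °C

Sum of m c ΔT and latent-heat terms is zero:
warm ice to 0 °C: 72.3×2.09×(0 − (-16.9)) = 2553.7; latent heat to melt: 72.3×334 = 24148; meltwater 0→T: 72.3×4.18×T = 302.21 T; water: 5434(T − 18.6)
5736.2 T = 101072 − 26702 = 74370
T ≈ 12.97 °C (positive, so assuming full melt was valid).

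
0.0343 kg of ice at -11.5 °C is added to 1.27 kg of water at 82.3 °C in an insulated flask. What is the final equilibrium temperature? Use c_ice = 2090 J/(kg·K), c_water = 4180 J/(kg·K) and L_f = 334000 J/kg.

T_f ≈ 77.9 °C

Energy balance with sensible and latent terms:
ice -11.5→0 °C: 0.0343·2090·11.5 = 824.4
  melt ice: 0.0343·334000 = 11456
  warm the meltwater: 143.37 T
  water cools: 1.27·4180·(T − 82.3) = 5308.6(T − 82.3)
5452 T = 436898 − 12281 = 424617
T ≈ 77.88 °C (positive, so assuming full melt was valid).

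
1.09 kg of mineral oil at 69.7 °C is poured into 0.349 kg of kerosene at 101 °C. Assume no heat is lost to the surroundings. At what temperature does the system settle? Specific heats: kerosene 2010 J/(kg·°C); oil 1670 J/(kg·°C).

With ΣQ=0 the equilibrium temperature is the m·c-weighted mean:
T_f = (701.49·101 + 1820.3·69.7) / (701.49 + 1820.3)
    = 197725 / 2521.8 ≈ 78.41 °C

T_f ≈ 78.4 °C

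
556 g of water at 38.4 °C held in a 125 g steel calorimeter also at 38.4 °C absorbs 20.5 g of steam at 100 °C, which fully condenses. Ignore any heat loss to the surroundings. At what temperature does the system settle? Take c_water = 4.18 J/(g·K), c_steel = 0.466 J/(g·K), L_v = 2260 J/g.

T_f ≈ 59.3 °C

Setting the total heat transfer to zero:
condense steam: −20.5·2260 = −46330; condensed water 100 °C→T: 85.69(T − 100); water warms: 556·4.18·(T − 38.4) = 2324.1(T − 38.4); cup: 58.25(T − 38.4)
2468 T = 46330 + 8569 + 91481 = 146380
T ≈ 59.31 °C — below 100 °C, confirming all the steam condensed.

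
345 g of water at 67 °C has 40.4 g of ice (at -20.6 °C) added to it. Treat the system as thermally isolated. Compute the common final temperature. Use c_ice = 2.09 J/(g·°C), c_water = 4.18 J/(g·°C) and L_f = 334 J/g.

Let T be the final temperature. ΣQ_i = 0:
ice -20.6→0 °C: 40.4×2.09×20.6 = 1739.4; melt ice: 40.4×334 = 13494; warm the meltwater: 168.87 T; water cools: 345×4.18×(T − 67) = 1442.1(T − 67)
1611 T = 96621 − 15233 = 81388
T ≈ 50.52 °C — above 0 °C, consistent with complete melting.

T_f ≈ 50.5 °C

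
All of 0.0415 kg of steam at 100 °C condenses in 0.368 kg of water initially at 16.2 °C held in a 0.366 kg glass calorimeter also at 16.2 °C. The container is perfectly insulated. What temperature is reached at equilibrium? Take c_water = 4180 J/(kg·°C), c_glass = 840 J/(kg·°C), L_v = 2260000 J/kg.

Energy balance with sensible and latent terms:
steam→water at 100 °C releases m L_v = 0.0415×2260000 = 93790; condensed water 100 °C→T: 173.47(T − 100); original water: 1538.2(T − 16.2); glass cup: 0.366×840×(T − 16.2) = 307.44(T − 16.2)
2019.2 T = 93790 + 17347 + 29900 = 141037
T ≈ 69.85 °C (< 100 °C, so full condensation is consistent).

T_f ≈ 69.8 °C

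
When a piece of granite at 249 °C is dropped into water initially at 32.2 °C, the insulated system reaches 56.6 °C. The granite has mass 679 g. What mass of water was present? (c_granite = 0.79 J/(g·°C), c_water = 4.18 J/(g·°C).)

m ≈ 1010 g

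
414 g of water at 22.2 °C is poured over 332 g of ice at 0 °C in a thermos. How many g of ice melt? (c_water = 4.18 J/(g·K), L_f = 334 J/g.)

m_melted ≈ 115 g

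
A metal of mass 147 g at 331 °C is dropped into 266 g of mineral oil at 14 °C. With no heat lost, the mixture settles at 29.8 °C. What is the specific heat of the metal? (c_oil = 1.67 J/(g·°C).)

c ≈ 0.159 J/(g·°C)

Energy conservation, ΣQ = 0:
147×c×(29.8 − 331) + 266×1.67×(29.8 − 14) = 0
-44276 c = -7018.7
c = -7018.7/-44276 ≈ 0.1585 J/(g·°C)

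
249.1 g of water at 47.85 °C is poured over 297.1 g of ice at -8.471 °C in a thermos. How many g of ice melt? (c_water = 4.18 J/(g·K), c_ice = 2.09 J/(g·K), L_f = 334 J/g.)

m_melted ≈ 133 g

Water can give up m c ΔT = 249.1·4.18·47.85 = 49823 J before reaching 0 °C.
Warming the ice to 0 °C takes 297.1·2.09·8.471 = 5260 J, leaving 44563 J for melting.
Fully melting the ice requires m_ice L_f = 297.1·334 = 99231 J.
That's not enough to melt it all — equilibrium is at 0 °C with ice remaining.
Mass melted = 44563/334 ≈ 133.4 g.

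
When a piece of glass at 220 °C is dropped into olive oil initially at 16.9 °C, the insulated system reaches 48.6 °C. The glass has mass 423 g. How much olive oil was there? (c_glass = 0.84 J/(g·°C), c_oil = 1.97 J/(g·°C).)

m ≈ 975 g

|Q_glass| = |Q_oil|:
423·0.84·(220 − 48.6) = m·1.97·(48.6 − 16.9)
62.45 m = 60902  ⇒  m ≈ 975.2 g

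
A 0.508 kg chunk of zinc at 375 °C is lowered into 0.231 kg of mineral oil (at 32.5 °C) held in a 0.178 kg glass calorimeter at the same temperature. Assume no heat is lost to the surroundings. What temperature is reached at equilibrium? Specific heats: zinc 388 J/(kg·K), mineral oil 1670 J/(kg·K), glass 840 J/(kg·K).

T_f ≈ 124.7 °C

With ΣQ=0 the equilibrium temperature is the m·c-weighted mean:
T_f = (197.1×375 + 385.77×32.5 + 149.52×32.5) / (197.1 + 385.77 + 149.52)
    = 91311 / 732.39 ≈ 124.67 °C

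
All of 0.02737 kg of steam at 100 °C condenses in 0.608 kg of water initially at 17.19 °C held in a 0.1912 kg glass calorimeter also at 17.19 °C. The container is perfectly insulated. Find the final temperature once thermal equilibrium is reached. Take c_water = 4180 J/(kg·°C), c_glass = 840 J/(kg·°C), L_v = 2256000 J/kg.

T_f ≈ 42.5 °C

Sum of m c ΔT and latent-heat terms is zero:
condense steam: −0.02737×2256000 = −61747
  condensate cools 100→T: 0.02737×4180×(T − 100) = 114.41(T − 100)
  water warms: 0.608×4180×(T − 17.19) = 2541.4(T − 17.19)
  glass cup: 0.1912×840×(T − 17.19) = 160.61(T − 17.19)
2816.5 T = 61747 + 11441 + 46448 = 119636
T ≈ 42.48 °C (< 100 °C, so full condensation is consistent).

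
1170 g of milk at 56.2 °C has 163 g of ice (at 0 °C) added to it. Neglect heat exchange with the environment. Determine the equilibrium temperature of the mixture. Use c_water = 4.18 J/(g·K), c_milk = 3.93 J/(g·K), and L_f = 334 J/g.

Heat gained plus heat lost sum to zero:
fusion: m_ice L_f = 163×334 = 54442
  warm the meltwater: 681.34 T
  milk: 4598.1(T − 56.2)
5279.4 T = 258413 − 54442 = 203971
T ≈ 38.64 °C. Since T > 0 °C, the all-ice-melts assumption holds.

T_f ≈ 38.6 °C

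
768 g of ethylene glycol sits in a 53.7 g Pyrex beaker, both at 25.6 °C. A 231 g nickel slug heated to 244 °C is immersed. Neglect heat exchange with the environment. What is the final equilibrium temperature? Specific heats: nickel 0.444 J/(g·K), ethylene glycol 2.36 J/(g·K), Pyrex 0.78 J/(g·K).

T_f ≈ 37.0 °C

Net heat exchanged in the isolated system is zero:
231×0.444×(T − 244) + 768×2.36×(T − 25.6) + 53.7×0.78×(T − 25.6) = 0
102.56(T − 244) + 1812.5(T − 25.6) + 41.89(T − 25.6) = 0
1956.9 T = 72497
T = 72497 / 1956.9 = 37 °C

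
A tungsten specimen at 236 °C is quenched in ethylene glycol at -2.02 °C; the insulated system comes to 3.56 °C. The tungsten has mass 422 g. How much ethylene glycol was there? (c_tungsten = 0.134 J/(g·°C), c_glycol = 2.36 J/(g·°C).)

m ≈ 998 g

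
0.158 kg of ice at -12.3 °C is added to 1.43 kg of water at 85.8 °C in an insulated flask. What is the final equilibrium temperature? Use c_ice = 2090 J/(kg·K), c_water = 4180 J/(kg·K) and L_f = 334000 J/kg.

Heat gained plus heat lost sum to zero:
ice -12.3→0 °C: 0.158·2090·12.3 = 4061.7
  fusion: m_ice L_f = 0.158·334000 = 52772
  meltwater 0→T: 0.158·4180·T = 660.44 T
  water: 5977.4(T − 85.8)
6637.8 T = 512861 − 56834 = 456027
T ≈ 68.70 °C (positive, so assuming full melt was valid).

T_f ≈ 68.7 °C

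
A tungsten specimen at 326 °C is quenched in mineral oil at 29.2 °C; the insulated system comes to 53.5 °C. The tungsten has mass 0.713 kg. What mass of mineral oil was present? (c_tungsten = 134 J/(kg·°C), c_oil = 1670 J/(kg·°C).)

m ≈ 0.642 kg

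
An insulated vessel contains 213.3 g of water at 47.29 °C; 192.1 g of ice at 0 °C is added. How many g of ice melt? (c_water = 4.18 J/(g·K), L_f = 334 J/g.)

m_melted ≈ 126 g

Water can give up m c ΔT = 213.3·4.18·47.29 = 42163 J before reaching 0 °C.
Melting all 192.1 g of ice would need 192.1·334 = 64161 J.
That's not enough to melt it all — equilibrium is at 0 °C with ice remaining.
m_melt = 42163 / L_f = 126.2 g.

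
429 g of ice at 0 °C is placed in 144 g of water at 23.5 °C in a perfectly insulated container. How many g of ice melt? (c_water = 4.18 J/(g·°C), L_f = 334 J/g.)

m_melted ≈ 42.4 g

Water can give up m c ΔT = 144×4.18×23.5 = 14145 J before reaching 0 °C.
Melting all 429 g of ice would need 429×334 = 143286 J.
14145 J < 143286 J, so only part of the ice melts and the system sits at 0 °C.
m_melted×334 = 14145  ⇒  m_melted ≈ 42.35 g.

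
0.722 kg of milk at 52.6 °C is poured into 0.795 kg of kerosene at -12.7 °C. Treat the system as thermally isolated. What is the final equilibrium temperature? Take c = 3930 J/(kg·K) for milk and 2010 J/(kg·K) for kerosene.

Let T be the final temperature. ΣQ_i = 0:
0.722·3930·(T − 52.6) + 0.795·2010·(T − (-12.7)) = 0
2837.5(T − 52.6) + 1598(T − (-12.7)) = 0
4435.4 T = 128956
T = 128956 / 4435.4 = 29.1 °C

T_f ≈ 29.1 °C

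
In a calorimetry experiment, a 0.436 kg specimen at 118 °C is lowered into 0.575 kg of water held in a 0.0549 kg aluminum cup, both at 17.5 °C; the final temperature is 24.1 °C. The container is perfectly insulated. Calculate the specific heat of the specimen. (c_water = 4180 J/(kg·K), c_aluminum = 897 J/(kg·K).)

Energy conservation, ΣQ = 0:
0.436×c×(24.1 − 118) + 0.575×4180×(24.1 − 17.5) + 0.0549×897×(24.1 − 17.5) = 0
-40.94 c = -16188
c = -16188/-40.94 ≈ 395.4 J/(kg·K)

c ≈ 395 J/(kg·K)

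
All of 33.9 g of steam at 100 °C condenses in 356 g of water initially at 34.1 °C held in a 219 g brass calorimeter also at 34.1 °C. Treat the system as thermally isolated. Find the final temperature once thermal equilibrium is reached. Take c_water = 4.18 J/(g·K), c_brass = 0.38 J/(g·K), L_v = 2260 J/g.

Energy conservation, ΣQ = 0:
latent heat released on condensation: 33.9·2260 = 76614; condensed water 100 °C→T: 141.7(T − 100); original water: 1488.1(T − 34.1); cup: 83.22(T − 34.1)
1713 T = 76614 + 14170 + 53581 = 144366
T ≈ 84.28 °C (< 100 °C, so full condensation is consistent).

T_f ≈ 84.3 °C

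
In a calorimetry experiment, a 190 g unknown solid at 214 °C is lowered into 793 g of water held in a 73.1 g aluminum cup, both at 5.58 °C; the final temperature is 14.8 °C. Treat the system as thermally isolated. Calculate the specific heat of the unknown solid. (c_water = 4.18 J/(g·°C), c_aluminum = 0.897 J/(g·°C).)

c ≈ 0.823 J/(g·°C)

Heat gained plus heat lost sum to zero:
190·c·(14.8 − 214) + 793·4.18·(14.8 − 5.58) + 73.1·0.897·(14.8 − 5.58) = 0
-37848 c = -31166
c = -31166/-37848 ≈ 0.8235 J/(g·°C)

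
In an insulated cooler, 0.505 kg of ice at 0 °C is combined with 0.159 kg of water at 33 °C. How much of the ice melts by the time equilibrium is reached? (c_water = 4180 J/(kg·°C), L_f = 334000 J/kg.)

m_melted ≈ 0.0657 kg

Water can give up m c ΔT = 0.159·4180·33 = 21932 J before reaching 0 °C.
To melt every bit of ice: 0.505·334000 = 168670 J.
That's not enough to melt it all — equilibrium is at 0 °C with ice remaining.
Mass melted = 21932/334000 ≈ 0.06567 kg.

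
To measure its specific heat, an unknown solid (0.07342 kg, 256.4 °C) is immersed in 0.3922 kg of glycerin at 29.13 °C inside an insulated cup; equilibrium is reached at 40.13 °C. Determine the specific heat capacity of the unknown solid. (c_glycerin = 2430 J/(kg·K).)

m_s c (T_s − T_f) = m_glycerin c_glycerin (T_f − T_0):
0.07342·c·(256.4 − 40.13) = 0.3922·2430·(40.13 − 29.13)
15.88 c = 10484  ⇒  c ≈ 660.2 J/(kg·K)

c ≈ 660 J/(kg·K)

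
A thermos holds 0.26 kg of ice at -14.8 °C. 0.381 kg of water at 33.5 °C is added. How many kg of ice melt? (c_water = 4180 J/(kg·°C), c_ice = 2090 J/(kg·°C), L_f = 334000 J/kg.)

m_melted ≈ 0.136 kg

Water can give up m c ΔT = 0.381·4180·33.5 = 53351 J before reaching 0 °C.
Of that, 0.26·2090·14.8 = 8042.3 J goes to bring the ice to 0 °C, leaving 45309 J.
Fully melting the ice requires m_ice L_f = 0.26·334000 = 86840 J.
Since 45309 < 86840 J, not all the ice melts; equilibrium is at 0 °C.
m_melt = 45309 / L_f = 0.1357 kg.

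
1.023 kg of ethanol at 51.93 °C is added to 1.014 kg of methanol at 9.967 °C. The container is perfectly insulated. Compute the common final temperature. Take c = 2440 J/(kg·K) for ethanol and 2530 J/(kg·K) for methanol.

T_f is the heat-capacity-weighted average of the initial temperatures:
T_f = (2496.1*51.93 + 2565.4*9.967) / (2496.1 + 2565.4)
    = 155193 / 5061.5 ≈ 30.66 °C

T_f ≈ 30.7 °C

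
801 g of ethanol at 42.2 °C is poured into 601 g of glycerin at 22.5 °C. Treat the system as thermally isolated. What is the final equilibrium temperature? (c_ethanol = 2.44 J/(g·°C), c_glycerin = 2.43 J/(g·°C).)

Heat lost by the ethanol equals heat gained by the glycerin:
801*2.44*(42.2 − T) = 601*2.43*(T − 22.5)
1954.4(42.2 − T) = 1460.4(T − 22.5)
3414.9 T = 115337  ⇒  T ≈ 33.77 °C

T_f ≈ 33.8 °C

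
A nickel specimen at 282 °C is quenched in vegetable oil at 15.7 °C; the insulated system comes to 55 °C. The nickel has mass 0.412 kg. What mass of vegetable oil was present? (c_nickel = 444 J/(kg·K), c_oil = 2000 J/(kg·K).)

Heat lost by the nickel = heat gained by the oil:
0.412·444·(282 − 55) = m·2000·(55 − 15.7)
78600 m = 41525  ⇒  m ≈ 0.5283 kg

m ≈ 0.528 kg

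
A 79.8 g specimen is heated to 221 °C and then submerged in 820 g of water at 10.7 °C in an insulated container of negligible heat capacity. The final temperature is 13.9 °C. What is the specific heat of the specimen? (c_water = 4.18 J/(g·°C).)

c ≈ 0.664 J/(g·°C)

Taking heat into each body as positive, Σ m c ΔT = 0:
79.8·c·(13.9 − 221) + 820·4.18·(13.9 − 10.7) = 0
-16527 c = -10968
c = -10968/-16527 ≈ 0.6637 J/(g·°C)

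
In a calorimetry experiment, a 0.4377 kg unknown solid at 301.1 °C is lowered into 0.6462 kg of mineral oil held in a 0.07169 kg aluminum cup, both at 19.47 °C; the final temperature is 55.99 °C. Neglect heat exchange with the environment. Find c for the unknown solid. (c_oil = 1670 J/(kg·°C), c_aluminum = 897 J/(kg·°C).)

Energy conservation, ΣQ = 0:
0.4377×c×(55.99 − 301.1) + 0.6462×1670×(55.99 − 19.47) + 0.07169×897×(55.99 − 19.47) = 0
-107.28 c = -41759
c = -41759/-107.28 ≈ 389.2 J/(kg·°C)

c ≈ 389 J/(kg·°C)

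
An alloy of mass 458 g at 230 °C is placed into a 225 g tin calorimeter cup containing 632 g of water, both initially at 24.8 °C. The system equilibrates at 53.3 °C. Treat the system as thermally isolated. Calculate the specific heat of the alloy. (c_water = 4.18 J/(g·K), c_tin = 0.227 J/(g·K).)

c ≈ 0.948 J/(g·K)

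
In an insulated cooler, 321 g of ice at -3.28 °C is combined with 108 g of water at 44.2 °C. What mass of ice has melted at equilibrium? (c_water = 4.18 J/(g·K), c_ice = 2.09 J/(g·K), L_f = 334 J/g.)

Heat available from the water dropping to 0 °C: 108×4.18×44.2 = 19954 J.
Warming the ice to 0 °C takes 321×2.09×3.28 = 2200.5 J, leaving 17753 J for melting.
Melting all 321 g of ice would need 321×334 = 107214 J.
Since 17753 < 107214 J, not all the ice melts; equilibrium is at 0 °C.
Mass melted = 17753/334 ≈ 53.15 g.

m_melted ≈ 53.2 g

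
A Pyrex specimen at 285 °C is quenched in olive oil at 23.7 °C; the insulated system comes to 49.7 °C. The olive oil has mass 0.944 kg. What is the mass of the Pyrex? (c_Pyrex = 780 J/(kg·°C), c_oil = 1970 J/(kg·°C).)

Heat gained plus heat lost sum to zero:
m·780·(49.7 − 285) + 0.944·1970·(49.7 − 23.7) = 0
-183534 m = -48352
m = -48352/-183534 ≈ 0.2634 kg

m ≈ 0.263 kg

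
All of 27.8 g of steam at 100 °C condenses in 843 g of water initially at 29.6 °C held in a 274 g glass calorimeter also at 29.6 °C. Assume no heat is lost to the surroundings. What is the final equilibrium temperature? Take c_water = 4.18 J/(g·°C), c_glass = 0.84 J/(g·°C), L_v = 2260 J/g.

Let T be the final temperature. ΣQ_i = 0:
steam→water at 100 °C releases m L_v = 27.8·2260 = 62828
  condensed water 100 °C→T: 116.2(T − 100)
  original water: 3523.7(T − 29.6)
  cup: 230.16(T − 29.6)
3870.1 T = 62828 + 11620 + 111115 = 185564
T ≈ 47.95 °C, under the boiling point, so the assumption holds.

T_f ≈ 47.9 °C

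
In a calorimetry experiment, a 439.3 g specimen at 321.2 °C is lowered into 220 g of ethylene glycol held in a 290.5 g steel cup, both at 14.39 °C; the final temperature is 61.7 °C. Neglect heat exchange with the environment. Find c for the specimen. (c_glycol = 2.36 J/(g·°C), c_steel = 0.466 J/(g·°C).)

c ≈ 0.272 J/(g·°C)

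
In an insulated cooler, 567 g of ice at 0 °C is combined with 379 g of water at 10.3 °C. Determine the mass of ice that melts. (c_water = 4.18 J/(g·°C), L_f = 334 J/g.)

Heat available from the water dropping to 0 °C: 379·4.18·10.3 = 16317 J.
To melt every bit of ice: 567·334 = 189378 J.
That's not enough to melt it all — equilibrium is at 0 °C with ice remaining.
m_melt = 16317 / L_f = 48.85 g.

m_melted ≈ 48.9 g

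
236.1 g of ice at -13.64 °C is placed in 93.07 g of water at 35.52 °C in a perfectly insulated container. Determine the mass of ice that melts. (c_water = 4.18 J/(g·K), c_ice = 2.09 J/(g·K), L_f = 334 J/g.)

m_melted ≈ 21.2 g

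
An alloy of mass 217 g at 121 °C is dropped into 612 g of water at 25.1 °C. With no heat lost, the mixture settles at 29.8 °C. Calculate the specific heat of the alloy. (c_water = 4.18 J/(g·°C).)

c ≈ 0.608 J/(g·°C)

m_s c (T_s − T_f) = m_water c_water (T_f − T_0):
217×c×(121 − 29.8) = 612×4.18×(29.8 − 25.1)
19790 c = 12023  ⇒  c ≈ 0.6075 J/(g·°C)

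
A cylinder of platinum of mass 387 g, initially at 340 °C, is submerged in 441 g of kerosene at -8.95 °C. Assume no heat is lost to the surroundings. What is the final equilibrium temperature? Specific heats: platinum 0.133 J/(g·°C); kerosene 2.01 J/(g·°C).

T_f ≈ 10.2 °C

T_f is the heat-capacity-weighted average of the initial temperatures:
T_f = (51.47*340 + 886.41*(-8.95)) / (51.47 + 886.41)
    = 9566.8 / 937.88 ≈ 10.20 °C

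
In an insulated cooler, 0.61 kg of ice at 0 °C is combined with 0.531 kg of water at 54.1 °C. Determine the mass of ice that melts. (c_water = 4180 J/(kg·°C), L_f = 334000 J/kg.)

m_melted ≈ 0.36 kg

Water can give up m c ΔT = 0.531·4180·54.1 = 120079 J before reaching 0 °C.
To melt every bit of ice: 0.61·334000 = 203740 J.
Since 120079 < 203740 J, not all the ice melts; equilibrium is at 0 °C.
m_melted·334000 = 120079  ⇒  m_melted ≈ 0.3595 kg.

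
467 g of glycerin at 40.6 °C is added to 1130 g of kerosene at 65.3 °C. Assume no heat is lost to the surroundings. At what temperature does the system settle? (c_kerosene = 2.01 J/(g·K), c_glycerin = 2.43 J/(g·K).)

T_f ≈ 57.1 °C

T_f = Σ m_i c_i T_i / Σ m_i c_i:
T_f = (2271.3*65.3 + 1134.8*40.6) / (2271.3 + 1134.8)
    = 194389 / 3406.1 ≈ 57.07 °C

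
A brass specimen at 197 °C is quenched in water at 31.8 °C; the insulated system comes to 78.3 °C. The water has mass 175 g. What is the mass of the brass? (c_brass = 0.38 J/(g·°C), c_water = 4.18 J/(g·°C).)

|Q_brass| = |Q_water|:
m·0.38·(197 − 78.3) = 175·4.18·(78.3 − 31.8)
45.11 m = 34015  ⇒  m ≈ 754.1 g

m ≈ 754 g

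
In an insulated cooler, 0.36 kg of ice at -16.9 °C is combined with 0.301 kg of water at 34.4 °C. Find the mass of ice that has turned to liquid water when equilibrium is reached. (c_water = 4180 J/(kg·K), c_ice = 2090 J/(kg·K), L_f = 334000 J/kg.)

Cooling the water to 0 °C releases 0.301×4180×34.4 = 43281 J.
Of that, 0.36×2090×16.9 = 12716 J goes to bring the ice to 0 °C, leaving 30566 J.
Fully melting the ice requires m_ice L_f = 0.36×334000 = 120240 J.
That's not enough to melt it all — equilibrium is at 0 °C with ice remaining.
Mass melted = 30566/334000 ≈ 0.09151 kg.

m_melted ≈ 0.0915 kg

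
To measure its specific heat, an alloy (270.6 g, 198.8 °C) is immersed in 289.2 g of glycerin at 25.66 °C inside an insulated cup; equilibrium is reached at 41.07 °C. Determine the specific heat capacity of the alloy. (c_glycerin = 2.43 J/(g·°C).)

c ≈ 0.254 J/(g·°C)

Let T be the final temperature. ΣQ_i = 0:
270.6×c×(41.07 − 198.8) + 289.2×2.43×(41.07 − 25.66) = 0
-42682 c = -10829
c = -10829/-42682 ≈ 0.2537 J/(g·°C)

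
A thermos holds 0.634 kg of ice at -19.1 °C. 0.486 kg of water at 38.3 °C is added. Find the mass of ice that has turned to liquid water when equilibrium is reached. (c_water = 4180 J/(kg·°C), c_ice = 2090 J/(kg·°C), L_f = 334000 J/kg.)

Heat available from the water dropping to 0 °C: 0.486·4180·38.3 = 77806 J.
Warming the ice to 0 °C takes 0.634·2090·19.1 = 25309 J, leaving 52497 J for melting.
Melting all 0.634 kg of ice would need 0.634·334000 = 211756 J.
That's not enough to melt it all — equilibrium is at 0 °C with ice remaining.
Mass melted = 52497/334000 ≈ 0.1572 kg.

m_melted ≈ 0.157 kg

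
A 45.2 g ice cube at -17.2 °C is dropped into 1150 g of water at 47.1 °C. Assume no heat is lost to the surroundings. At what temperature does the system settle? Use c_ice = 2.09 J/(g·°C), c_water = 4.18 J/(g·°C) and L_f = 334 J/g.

T_f ≈ 42.0 °C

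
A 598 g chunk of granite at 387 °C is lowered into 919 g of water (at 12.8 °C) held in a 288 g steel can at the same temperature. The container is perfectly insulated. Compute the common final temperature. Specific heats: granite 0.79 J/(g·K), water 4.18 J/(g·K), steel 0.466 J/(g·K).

T_f ≈ 52.5 °C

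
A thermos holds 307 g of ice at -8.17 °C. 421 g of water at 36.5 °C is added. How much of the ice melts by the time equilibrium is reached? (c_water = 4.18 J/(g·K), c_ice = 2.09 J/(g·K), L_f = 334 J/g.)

Cooling the water to 0 °C releases 421·4.18·36.5 = 64232 J.
Warming the ice to 0 °C takes 307·2.09·8.17 = 5242.1 J, leaving 58990 J for melting.
Melting all 307 g of ice would need 307·334 = 102538 J.
That's not enough to melt it all — equilibrium is at 0 °C with ice remaining.
Mass melted = 58990/334 ≈ 176.6 g.

m_melted ≈ 177 g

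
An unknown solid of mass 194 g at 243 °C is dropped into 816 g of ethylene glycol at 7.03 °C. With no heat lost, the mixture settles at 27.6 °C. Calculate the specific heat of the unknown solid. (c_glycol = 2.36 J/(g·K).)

Energy conservation, ΣQ = 0:
194·c·(27.6 − 243) + 816·2.36·(27.6 − 7.03) = 0
-41788 c = -39613
c = -39613/-41788 ≈ 0.948 J/(g·K)

c ≈ 0.948 J/(g·K)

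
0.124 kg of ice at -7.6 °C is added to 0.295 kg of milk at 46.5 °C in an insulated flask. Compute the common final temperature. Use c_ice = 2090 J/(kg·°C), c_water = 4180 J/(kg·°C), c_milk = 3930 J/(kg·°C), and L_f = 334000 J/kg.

T_f ≈ 6.3 °C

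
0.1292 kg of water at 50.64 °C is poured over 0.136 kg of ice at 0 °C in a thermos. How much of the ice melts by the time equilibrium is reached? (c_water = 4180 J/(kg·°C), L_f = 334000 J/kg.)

Water can give up m c ΔT = 0.1292×4180×50.64 = 27348 J before reaching 0 °C.
Melting all 0.136 kg of ice would need 0.136×334000 = 45424 J.
That's not enough to melt it all — equilibrium is at 0 °C with ice remaining.
m_melted×334000 = 27348  ⇒  m_melted ≈ 0.08188 kg.

m_melted ≈ 0.0819 kg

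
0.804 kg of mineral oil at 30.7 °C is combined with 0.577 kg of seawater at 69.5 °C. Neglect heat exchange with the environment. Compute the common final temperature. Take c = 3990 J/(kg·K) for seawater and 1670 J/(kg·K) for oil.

Let T be the final temperature. ΣQ_i = 0:
0.577·3990·(T − 69.5) + 0.804·1670·(T − 30.7) = 0
2302.2(T − 69.5) + 1342.7(T − 30.7) = 0
3644.9 T = 201225
T = 201225 / 3644.9 = 55.2 °C

T_f ≈ 55.2 °C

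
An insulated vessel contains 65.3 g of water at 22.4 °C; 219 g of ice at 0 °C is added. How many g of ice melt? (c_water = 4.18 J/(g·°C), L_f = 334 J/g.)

Water can give up m c ΔT = 65.3×4.18×22.4 = 6114.2 J before reaching 0 °C.
Melting all 219 g of ice would need 219×334 = 73146 J.
Since 6114.2 < 73146 J, not all the ice melts; equilibrium is at 0 °C.
m_melt = 6114.2 / L_f = 18.31 g.

m_melted ≈ 18.3 g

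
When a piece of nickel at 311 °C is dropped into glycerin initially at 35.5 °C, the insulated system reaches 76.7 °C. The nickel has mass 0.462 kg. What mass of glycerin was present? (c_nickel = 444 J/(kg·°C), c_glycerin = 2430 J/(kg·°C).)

Heat lost by the nickel = heat gained by the glycerin:
0.462×444×(311 − 76.7) = m×2430×(76.7 − 35.5)
100116 m = 48061  ⇒  m ≈ 0.4801 kg

m ≈ 0.48 kg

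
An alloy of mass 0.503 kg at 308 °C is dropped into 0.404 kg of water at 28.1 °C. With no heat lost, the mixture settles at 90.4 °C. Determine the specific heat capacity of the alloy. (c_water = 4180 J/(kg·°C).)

c ≈ 961 J/(kg·°C)

m_s c (T_s − T_f) = m_water c_water (T_f − T_0):
0.503×c×(308 − 90.4) = 0.404×4180×(90.4 − 28.1)
109.45 c = 105207  ⇒  c ≈ 961.2 J/(kg·°C)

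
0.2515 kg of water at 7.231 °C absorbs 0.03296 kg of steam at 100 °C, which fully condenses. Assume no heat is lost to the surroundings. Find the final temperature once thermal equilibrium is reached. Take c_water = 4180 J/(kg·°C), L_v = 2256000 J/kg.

Heat gained plus heat lost sum to zero:
steam→water at 100 °C releases m L_v = 0.03296·2256000 = 74358; condensate cools 100→T: 0.03296·4180·(T − 100) = 137.77(T − 100); original water: 1051.3(T − 7.231)
1189 T = 74358 + 13777 + 7601.7 = 95737
T ≈ 80.52 °C — below 100 °C, confirming all the steam condensed.

T_f ≈ 80.5 °C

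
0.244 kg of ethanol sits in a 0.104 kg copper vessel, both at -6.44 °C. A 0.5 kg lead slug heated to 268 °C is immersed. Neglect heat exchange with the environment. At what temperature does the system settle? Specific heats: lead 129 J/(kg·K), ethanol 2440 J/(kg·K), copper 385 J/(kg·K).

T_f ≈ 18.9 °C

Taking heat into each body as positive, Σ m c ΔT = 0:
0.5*129*(T − 268) + 0.244*2440*(T − (-6.44)) + 0.104*385*(T − (-6.44)) = 0
(64.5 + 595.36 + 40.04) T = 64.5*268 + 595.36*(-6.44) + 40.04*(-6.44)
T = 13194 / 699.9 = 18.9 °C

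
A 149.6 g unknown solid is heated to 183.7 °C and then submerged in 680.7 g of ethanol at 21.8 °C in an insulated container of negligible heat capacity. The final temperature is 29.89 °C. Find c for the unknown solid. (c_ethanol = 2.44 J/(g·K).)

c ≈ 0.584 J/(g·K)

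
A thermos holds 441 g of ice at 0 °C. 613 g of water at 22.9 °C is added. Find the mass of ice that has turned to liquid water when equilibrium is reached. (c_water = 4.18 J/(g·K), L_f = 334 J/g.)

Cooling the water to 0 °C releases 613·4.18·22.9 = 58678 J.
Melting all 441 g of ice would need 441·334 = 147294 J.
That's not enough to melt it all — equilibrium is at 0 °C with ice remaining.
Mass melted = 58678/334 ≈ 175.7 g.

m_melted ≈ 176 g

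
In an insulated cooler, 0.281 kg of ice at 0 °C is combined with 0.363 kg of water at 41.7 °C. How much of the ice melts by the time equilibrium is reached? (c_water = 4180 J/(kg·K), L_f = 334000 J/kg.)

m_melted ≈ 0.189 kg

Heat available from the water dropping to 0 °C: 0.363×4180×41.7 = 63273 J.
Melting all 0.281 kg of ice would need 0.281×334000 = 93854 J.
That's not enough to melt it all — equilibrium is at 0 °C with ice remaining.
m_melted×334000 = 63273  ⇒  m_melted ≈ 0.1894 kg.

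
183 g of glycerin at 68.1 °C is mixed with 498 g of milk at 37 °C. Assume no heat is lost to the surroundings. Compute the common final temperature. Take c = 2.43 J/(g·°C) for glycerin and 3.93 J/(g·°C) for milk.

Setting the total heat transfer to zero:
183×2.43×(T − 68.1) + 498×3.93×(T − 37) = 0
444.69(T − 68.1) + 1957.1(T − 37) = 0
2401.8 T = 102698
T ≈ 42.76 °C

T_f ≈ 42.8 °C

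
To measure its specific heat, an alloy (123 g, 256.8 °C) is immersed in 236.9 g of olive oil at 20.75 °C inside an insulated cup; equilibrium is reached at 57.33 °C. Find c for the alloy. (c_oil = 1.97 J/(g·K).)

m_s c (T_s − T_f) = m_oil c_oil (T_f − T_0):
123·c·(256.8 − 57.33) = 236.9·1.97·(57.33 − 20.75)
24535 c = 17072  ⇒  c ≈ 0.6958 J/(g·K)

c ≈ 0.696 J/(g·K)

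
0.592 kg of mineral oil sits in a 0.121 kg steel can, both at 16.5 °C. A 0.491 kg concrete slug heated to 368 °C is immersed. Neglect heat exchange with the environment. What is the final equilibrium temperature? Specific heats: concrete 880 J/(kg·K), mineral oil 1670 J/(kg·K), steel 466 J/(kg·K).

With ΣQ=0 the equilibrium temperature is the m·c-weighted mean:
T_f = (432.08*368 + 988.64*16.5 + 56.39*16.5) / (432.08 + 988.64 + 56.39)
    = 176248 / 1477.1 ≈ 119.32 °C

T_f ≈ 119.3 °C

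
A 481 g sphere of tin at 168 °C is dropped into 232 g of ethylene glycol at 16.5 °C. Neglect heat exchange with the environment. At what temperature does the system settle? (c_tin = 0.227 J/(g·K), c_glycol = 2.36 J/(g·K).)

T_f = Σ m_i c_i T_i / Σ m_i c_i:
T_f = (109.19*168 + 547.52*16.5) / (109.19 + 547.52)
    = 27377 / 656.71 ≈ 41.69 °C

T_f ≈ 41.7 °C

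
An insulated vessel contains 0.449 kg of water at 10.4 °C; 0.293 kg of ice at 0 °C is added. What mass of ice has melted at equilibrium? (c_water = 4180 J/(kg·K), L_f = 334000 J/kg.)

m_melted ≈ 0.0584 kg

Heat available from the water dropping to 0 °C: 0.449·4180·10.4 = 19519 J.
Melting all 0.293 kg of ice would need 0.293·334000 = 97862 J.
That's not enough to melt it all — equilibrium is at 0 °C with ice remaining.
m_melted·334000 = 19519  ⇒  m_melted ≈ 0.05844 kg.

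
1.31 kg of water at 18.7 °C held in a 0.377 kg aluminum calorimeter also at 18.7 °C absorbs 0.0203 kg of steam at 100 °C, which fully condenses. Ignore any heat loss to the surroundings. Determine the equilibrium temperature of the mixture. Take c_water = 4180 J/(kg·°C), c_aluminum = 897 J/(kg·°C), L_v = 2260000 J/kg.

Taking heat into each body as positive, Σ m c ΔT = 0:
steam→water at 100 °C releases m L_v = 0.0203·2260000 = 45878; condensed water 100 °C→T: 84.85(T − 100); water warms: 1.31·4180·(T − 18.7) = 5475.8(T − 18.7); cup: 338.17(T − 18.7)
5898.8 T = 45878 + 8485.4 + 108721 = 163085
T ≈ 27.65 °C (< 100 °C, so full condensation is consistent).

T_f ≈ 27.6 °C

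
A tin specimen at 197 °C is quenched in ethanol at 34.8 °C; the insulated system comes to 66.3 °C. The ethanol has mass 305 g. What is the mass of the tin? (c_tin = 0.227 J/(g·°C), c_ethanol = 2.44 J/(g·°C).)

m ≈ 790 g

|Q_tin| = |Q_ethanol|:
m·0.227·(197 − 66.3) = 305·2.44·(66.3 − 34.8)
29.67 m = 23442  ⇒  m ≈ 790.1 g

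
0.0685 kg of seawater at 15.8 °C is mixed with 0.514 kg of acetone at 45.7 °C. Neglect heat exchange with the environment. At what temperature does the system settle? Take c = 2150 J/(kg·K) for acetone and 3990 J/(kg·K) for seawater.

Conservation of energy gives ΣQ = 0:
0.514·2150·(T − 45.7) + 0.0685·3990·(T − 15.8) = 0
1105.1(T − 45.7) + 273.31(T − 15.8) = 0
(1105.1 + 273.31) T = 1105.1·45.7 + 273.31·15.8
T = 54821/1378.4 ≈ 39.77 °C

T_f ≈ 39.8 °C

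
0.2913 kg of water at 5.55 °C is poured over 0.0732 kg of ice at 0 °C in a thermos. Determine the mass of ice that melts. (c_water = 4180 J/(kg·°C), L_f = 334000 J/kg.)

Cooling the water to 0 °C releases 0.2913·4180·5.55 = 6757.9 J.
To melt every bit of ice: 0.0732·334000 = 24449 J.
That's not enough to melt it all — equilibrium is at 0 °C with ice remaining.
m_melted·334000 = 6757.9  ⇒  m_melted ≈ 0.02023 kg.

m_melted ≈ 0.0202 kg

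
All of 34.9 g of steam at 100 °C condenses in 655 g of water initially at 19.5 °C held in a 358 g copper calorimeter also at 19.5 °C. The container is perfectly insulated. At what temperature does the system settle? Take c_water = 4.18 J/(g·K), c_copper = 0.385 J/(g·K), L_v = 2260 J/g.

T_f ≈ 49.5 °C

Setting the total heat transfer to zero:
condense steam: −34.9×2260 = −78874
  condensed water 100 °C→T: 145.88(T − 100)
  water warms: 655×4.18×(T − 19.5) = 2737.9(T − 19.5)
  copper cup: 358×0.385×(T − 19.5) = 137.83(T − 19.5)
3021.6 T = 78874 + 14588 + 56077 = 149539
T ≈ 49.49 °C — below 100 °C, confirming all the steam condensed.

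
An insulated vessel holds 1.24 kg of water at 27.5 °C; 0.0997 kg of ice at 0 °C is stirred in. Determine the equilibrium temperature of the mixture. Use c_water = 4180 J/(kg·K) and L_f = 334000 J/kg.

Taking heat into each body as positive, Σ m c ΔT = 0:
fusion: m_ice L_f = 0.0997·334000 = 33300
  warm the meltwater: 416.75 T
  water cools: 1.24·4180·(T − 27.5) = 5183.2(T − 27.5)
5599.9 T = 142538 − 33300 = 109238
T ≈ 19.51 °C (positive, so assuming full melt was valid).

T_f ≈ 19.5 °C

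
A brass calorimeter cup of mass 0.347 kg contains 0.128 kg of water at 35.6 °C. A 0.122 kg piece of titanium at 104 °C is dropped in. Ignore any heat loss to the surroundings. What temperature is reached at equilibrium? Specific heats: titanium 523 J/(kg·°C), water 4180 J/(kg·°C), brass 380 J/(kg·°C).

T_f is the heat-capacity-weighted average of the initial temperatures:
T_f = (63.81×104 + 535.04×35.6 + 131.86×35.6) / (63.81 + 535.04 + 131.86)
    = 30377 / 730.71 ≈ 41.57 °C

T_f ≈ 41.6 °C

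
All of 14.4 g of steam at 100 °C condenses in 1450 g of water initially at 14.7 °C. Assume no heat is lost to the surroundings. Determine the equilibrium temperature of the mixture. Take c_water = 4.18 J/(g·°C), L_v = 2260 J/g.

T_f ≈ 20.9 °C

Taking heat into each body as positive, Σ m c ΔT = 0:
latent heat released on condensation: 14.4·2260 = 32544; condensed water 100 °C→T: 60.19(T − 100); original water: 6061(T − 14.7)
6121.2 T = 32544 + 6019.2 + 89097 = 127660
T ≈ 20.86 °C — below 100 °C, confirming all the steam condensed.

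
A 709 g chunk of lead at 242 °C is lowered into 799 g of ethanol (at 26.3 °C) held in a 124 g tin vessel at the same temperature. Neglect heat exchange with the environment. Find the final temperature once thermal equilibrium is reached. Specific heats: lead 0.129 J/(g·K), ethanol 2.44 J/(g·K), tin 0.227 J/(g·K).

Net heat exchanged in the isolated system is zero:
709·0.129·(T − 242) + 799·2.44·(T − 26.3) + 124·0.227·(T − 26.3) = 0
91.46(T − 242) + 1949.6(T − 26.3) + 28.15(T − 26.3) = 0
(91.46 + 1949.6 + 28.15) T = 91.46·242 + 1949.6·26.3 + 28.15·26.3
T = 74147 / 2069.2 = 35.8 °C

T_f ≈ 35.8 °C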